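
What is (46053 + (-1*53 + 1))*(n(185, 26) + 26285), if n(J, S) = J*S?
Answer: 1430401095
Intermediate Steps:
(46053 + (-1*53 + 1))*(n(185, 26) + 26285) = (46053 + (-1*53 + 1))*(185*26 + 26285) = (46053 + (-53 + 1))*(4810 + 26285) = (46053 - 52)*31095 = 46001*31095 = 1430401095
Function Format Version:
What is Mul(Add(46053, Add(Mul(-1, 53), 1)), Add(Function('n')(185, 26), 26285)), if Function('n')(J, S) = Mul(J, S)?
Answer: 1430401095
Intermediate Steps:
Mul(Add(46053, Add(Mul(-1, 53), 1)), Add(Function('n')(185, 26), 26285)) = Mul(Add(46053, Add(Mul(-1, 53), 1)), Add(Mul(185, 26), 26285)) = Mul(Add(46053, Add(-53, 1)), Add(4810, 26285)) = Mul(Add(46053, -52), 31095) = Mul(46001, 31095) = 1430401095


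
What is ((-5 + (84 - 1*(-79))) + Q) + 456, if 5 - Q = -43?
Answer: 662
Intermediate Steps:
Q = 48 (Q = 5 - 1*(-43) = 5 + 43 = 48)
((-5 + (84 - 1*(-79))) + Q) + 456 = ((-5 + (84 - 1*(-79))) + 48) + 456 = ((-5 + (84 + 79)) + 48) + 456 = ((-5 + 163) + 48) + 456 = (158 + 48) + 456 = 206 + 456 = 662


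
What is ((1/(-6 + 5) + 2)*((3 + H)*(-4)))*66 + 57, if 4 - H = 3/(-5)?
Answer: -9747/5 ≈ -1949.4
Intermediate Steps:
H = 23/5 (H = 4 - 3/(-5) = 4 - 3*(-1)/5 = 4 - 1*(-3/5) = 4 + 3/5 = 23/5 ≈ 4.6000)
((1/(-6 + 5) + 2)*((3 + H)*(-4)))*66 + 57 = ((1/(-6 + 5) + 2)*((3 + 23/5)*(-4)))*66 + 57 = ((1/(-1) + 2)*((38/5)*(-4)))*66 + 57 = ((-1 + 2)*(-152/5))*66 + 57 = (1*(-152/5))*66 + 57 = -152/5*66 + 57 = -10032/5 + 57 = -9747/5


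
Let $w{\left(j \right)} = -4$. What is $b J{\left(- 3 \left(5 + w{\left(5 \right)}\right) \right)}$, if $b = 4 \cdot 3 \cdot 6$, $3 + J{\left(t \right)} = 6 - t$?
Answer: $432$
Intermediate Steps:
$J{\left(t \right)} = 3 - t$ ($J{\left(t \right)} = -3 - \left(-6 + t\right) = 3 - t$)
$b = 72$ ($b = 12 \cdot 6 = 72$)
$b J{\left(- 3 \left(5 + w{\left(5 \right)}\right) \right)} = 72 \left(3 - - 3 \left(5 - 4\right)\right) = 72 \left(3 - \left(-3\right) 1\right) = 72 \left(3 - -3\right) = 72 \left(3 + 3\right) = 72 \cdot 6 = 432$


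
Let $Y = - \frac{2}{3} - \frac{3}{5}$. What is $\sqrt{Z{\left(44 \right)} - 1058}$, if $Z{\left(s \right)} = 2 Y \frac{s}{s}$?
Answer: $\frac{2 i \sqrt{59655}}{15} \approx 32.566 i$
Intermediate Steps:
$Y = - \frac{19}{15}$ ($Y = \left(-2\right) \frac{1}{3} - \frac{3}{5} = - \frac{2}{3} - \frac{3}{5} = - \frac{19}{15} \approx -1.2667$)
$Z{\left(s \right)} = - \frac{38}{15}$ ($Z{\left(s \right)} = 2 \left(- \frac{19}{15}\right) \frac{s}{s} = \left(- \frac{38}{15}\right) 1 = - \frac{38}{15}$)
$\sqrt{Z{\left(44 \right)} - 1058} = \sqrt{- \frac{38}{15} - 1058} = \sqrt{- \frac{15908}{15}} = \frac{2 i \sqrt{59655}}{15}$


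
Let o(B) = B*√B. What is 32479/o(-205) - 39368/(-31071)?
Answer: 39368/31071 + 32479*I*√205/42025 ≈ 1.267 + 11.066*I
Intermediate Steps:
o(B) = B^(3/2)
32479/o(-205) - 39368/(-31071) = 32479/((-205)^(3/2)) - 39368/(-31071) = 32479/((-205*I*√205)) - 39368*(-1/31071) = 32479*(I*√205/42025) + 39368/31071 = 32479*I*√205/42025 + 39368/31071 = 39368/31071 + 32479*I*√205/42025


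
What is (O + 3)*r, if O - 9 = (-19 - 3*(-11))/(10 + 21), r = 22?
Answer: 8492/31 ≈ 273.94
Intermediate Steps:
O = 293/31 (O = 9 + (-19 - 3*(-11))/(10 + 21) = 9 + (-19 + 33)/31 = 9 + 14*(1/31) = 9 + 14/31 = 293/31 ≈ 9.4516)
(O + 3)*r = (293/31 + 3)*22 = (386/31)*22 = 8492/31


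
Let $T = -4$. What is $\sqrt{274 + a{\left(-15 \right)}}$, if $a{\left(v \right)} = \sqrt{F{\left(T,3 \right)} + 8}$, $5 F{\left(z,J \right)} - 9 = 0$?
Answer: $\frac{\sqrt{6850 + 35 \sqrt{5}}}{5} \approx 16.647$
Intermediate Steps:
$F{\left(z,J \right)} = \frac{9}{5}$ ($F{\left(z,J \right)} = \frac{9}{5} + \frac{1}{5} \cdot 0 = \frac{9}{5} + 0 = \frac{9}{5}$)
$a{\left(v \right)} = \frac{7 \sqrt{5}}{5}$ ($a{\left(v \right)} = \sqrt{\frac{9}{5} + 8} = \sqrt{\frac{49}{5}} = \frac{7 \sqrt{5}}{5}$)
$\sqrt{274 + a{\left(-15 \right)}} = \sqrt{274 + \frac{7 \sqrt{5}}{5}}$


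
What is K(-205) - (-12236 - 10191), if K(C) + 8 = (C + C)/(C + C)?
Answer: 22420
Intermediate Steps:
K(C) = -7 (K(C) = -8 + (C + C)/(C + C) = -8 + (2*C)/((2*C)) = -8 + (2*C)*(1/(2*C)) = -8 + 1 = -7)
K(-205) - (-12236 - 10191) = -7 - (-12236 - 10191) = -7 - 1*(-22427) = -7 + 22427 = 22420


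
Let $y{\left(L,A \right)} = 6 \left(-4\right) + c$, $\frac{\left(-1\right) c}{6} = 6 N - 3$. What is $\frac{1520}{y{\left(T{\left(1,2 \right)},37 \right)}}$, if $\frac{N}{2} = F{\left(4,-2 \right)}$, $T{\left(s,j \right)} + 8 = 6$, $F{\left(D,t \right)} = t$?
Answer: $\frac{760}{69} \approx 11.014$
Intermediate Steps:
$T{\left(s,j \right)} = -2$ ($T{\left(s,j \right)} = -8 + 6 = -2$)
$N = -4$ ($N = 2 \left(-2\right) = -4$)
$c = 162$ ($c = - 6 \left(6 \left(-4\right) - 3\right) = - 6 \left(-24 - 3\right) = \left(-6\right) \left(-27\right) = 162$)
$y{\left(L,A \right)} = 138$ ($y{\left(L,A \right)} = 6 \left(-4\right) + 162 = -24 + 162 = 138$)
$\frac{1520}{y{\left(T{\left(1,2 \right)},37 \right)}} = \frac{1520}{138} = 1520 \cdot \frac{1}{138} = \frac{760}{69}$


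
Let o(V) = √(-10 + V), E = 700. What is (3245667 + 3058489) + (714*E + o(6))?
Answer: 6803956 + 2*I ≈ 6.804e+6 + 2.0*I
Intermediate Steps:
(3245667 + 3058489) + (714*E + o(6)) = (3245667 + 3058489) + (714*700 + √(-10 + 6)) = 6304156 + (499800 + √(-4)) = 6304156 + (499800 + 2*I) = 6803956 + 2*I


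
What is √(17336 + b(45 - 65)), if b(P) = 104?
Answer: 4*√1090 ≈ 132.06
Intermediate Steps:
√(17336 + b(45 - 65)) = √(17336 + 104) = √17440 = 4*√1090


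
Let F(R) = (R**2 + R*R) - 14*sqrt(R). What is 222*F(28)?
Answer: 348096 - 6216*sqrt(7) ≈ 3.3165e+5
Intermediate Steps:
F(R) = -14*sqrt(R) + 2*R**2 (F(R) = (R**2 + R**2) - 14*sqrt(R) = 2*R**2 - 14*sqrt(R) = -14*sqrt(R) + 2*R**2)
222*F(28) = 222*(-28*sqrt(7) + 2*28**2) = 222*(-28*sqrt(7) + 2*784) = 222*(-28*sqrt(7) + 1568) = 222*(1568 - 28*sqrt(7)) = 348096 - 6216*sqrt(7)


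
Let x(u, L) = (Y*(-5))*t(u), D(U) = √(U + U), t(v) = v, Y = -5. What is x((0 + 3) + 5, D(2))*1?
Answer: 200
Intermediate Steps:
D(U) = √2*√U (D(U) = √(2*U) = √2*√U)
x(u, L) = 25*u (x(u, L) = (-5*(-5))*u = 25*u)
x((0 + 3) + 5, D(2))*1 = (25*((0 + 3) + 5))*1 = (25*(3 + 5))*1 = (25*8)*1 = 200*1 = 200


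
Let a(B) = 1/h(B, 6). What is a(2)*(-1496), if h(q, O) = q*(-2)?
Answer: 374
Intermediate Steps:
h(q, O) = -2*q
a(B) = -1/(2*B) (a(B) = 1/(-2*B) = -1/(2*B))
a(2)*(-1496) = -½/2*(-1496) = -½*½*(-1496) = -¼*(-1496) = 374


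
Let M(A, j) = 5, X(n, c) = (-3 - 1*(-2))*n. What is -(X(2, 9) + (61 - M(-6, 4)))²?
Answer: -2916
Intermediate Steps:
X(n, c) = -n (X(n, c) = (-3 + 2)*n = -n)
-(X(2, 9) + (61 - M(-6, 4)))² = -(-1*2 + (61 - 1*5))² = -(-2 + (61 - 5))² = -(-2 + 56)² = -1*54² = -1*2916 = -2916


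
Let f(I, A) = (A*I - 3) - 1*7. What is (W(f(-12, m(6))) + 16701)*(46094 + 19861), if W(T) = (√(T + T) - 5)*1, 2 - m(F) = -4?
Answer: 1101184680 + 131910*I*√41 ≈ 1.1012e+9 + 8.4464e+5*I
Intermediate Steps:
m(F) = 6 (m(F) = 2 - 1*(-4) = 2 + 4 = 6)
f(I, A) = -10 + A*I (f(I, A) = (-3 + A*I) - 7 = -10 + A*I)
W(T) = -5 + √2*√T (W(T) = (√(2*T) - 5)*1 = (√2*√T - 5)*1 = (-5 + √2*√T)*1 = -5 + √2*√T)
(W(f(-12, m(6))) + 16701)*(46094 + 19861) = ((-5 + √2*√(-10 + 6*(-12))) + 16701)*(46094 + 19861) = ((-5 + √2*√(-10 - 72)) + 16701)*65955 = ((-5 + √2*√(-82)) + 16701)*65955 = ((-5 + √2*(I*√82)) + 16701)*65955 = ((-5 + 2*I*√41) + 16701)*65955 = (16696 + 2*I*√41)*65955 = 1101184680 + 131910*I*√41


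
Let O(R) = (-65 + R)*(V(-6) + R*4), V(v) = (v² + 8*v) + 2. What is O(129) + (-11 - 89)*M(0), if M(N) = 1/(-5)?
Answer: 32404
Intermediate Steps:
M(N) = -⅕
V(v) = 2 + v² + 8*v
O(R) = (-65 + R)*(-10 + 4*R) (O(R) = (-65 + R)*((2 + (-6)² + 8*(-6)) + R*4) = (-65 + R)*((2 + 36 - 48) + 4*R) = (-65 + R)*(-10 + 4*R))
O(129) + (-11 - 89)*M(0) = (650 - 270*129 + 4*129²) + (-11 - 89)*(-⅕) = (650 - 34830 + 4*16641) - 100*(-⅕) = (650 - 34830 + 66564) + 20 = 32384 + 20 = 32404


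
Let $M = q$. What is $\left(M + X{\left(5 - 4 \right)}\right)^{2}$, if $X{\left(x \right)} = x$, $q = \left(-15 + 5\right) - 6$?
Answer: $225$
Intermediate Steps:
$q = -16$ ($q = -10 - 6 = -16$)
$M = -16$
$\left(M + X{\left(5 - 4 \right)}\right)^{2} = \left(-16 + \left(5 - 4\right)\right)^{2} = \left(-16 + 1\right)^{2} = \left(-15\right)^{2} = 225$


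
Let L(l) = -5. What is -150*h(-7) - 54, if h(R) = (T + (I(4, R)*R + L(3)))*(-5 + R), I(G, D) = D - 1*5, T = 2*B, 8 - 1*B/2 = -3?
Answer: 221346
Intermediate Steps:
B = 22 (B = 16 - 2*(-3) = 16 + 6 = 22)
T = 44 (T = 2*22 = 44)
I(G, D) = -5 + D (I(G, D) = D - 5 = -5 + D)
h(R) = (-5 + R)*(39 + R*(-5 + R)) (h(R) = (44 + ((-5 + R)*R - 5))*(-5 + R) = (44 + (R*(-5 + R) - 5))*(-5 + R) = (44 + (-5 + R*(-5 + R)))*(-5 + R) = (39 + R*(-5 + R))*(-5 + R) = (-5 + R)*(39 + R*(-5 + R)))
-150*h(-7) - 54 = -150*(-195 + (-7)**3 - 10*(-7)**2 + 64*(-7)) - 54 = -150*(-195 - 343 - 10*49 - 448) - 54 = -150*(-195 - 343 - 490 - 448) - 54 = -150*(-1476) - 54 = 221400 - 54 = 221346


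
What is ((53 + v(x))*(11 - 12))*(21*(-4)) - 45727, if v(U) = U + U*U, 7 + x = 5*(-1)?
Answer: -30187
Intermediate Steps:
x = -12 (x = -7 + 5*(-1) = -7 - 5 = -12)
v(U) = U + U²
((53 + v(x))*(11 - 12))*(21*(-4)) - 45727 = ((53 - 12*(1 - 12))*(11 - 12))*(21*(-4)) - 45727 = ((53 - 12*(-11))*(-1))*(-84) - 45727 = ((53 + 132)*(-1))*(-84) - 45727 = (185*(-1))*(-84) - 45727 = -185*(-84) - 45727 = 15540 - 45727 = -30187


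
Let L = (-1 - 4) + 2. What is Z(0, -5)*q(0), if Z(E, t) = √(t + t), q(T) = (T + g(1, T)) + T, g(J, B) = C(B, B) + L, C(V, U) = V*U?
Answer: -3*I*√10 ≈ -9.4868*I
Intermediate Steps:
C(V, U) = U*V
L = -3 (L = -5 + 2 = -3)
g(J, B) = -3 + B² (g(J, B) = B*B - 3 = B² - 3 = -3 + B²)
q(T) = -3 + T² + 2*T (q(T) = (T + (-3 + T²)) + T = (-3 + T + T²) + T = -3 + T² + 2*T)
Z(E, t) = √2*√t (Z(E, t) = √(2*t) = √2*√t)
Z(0, -5)*q(0) = (√2*√(-5))*(-3 + 0² + 2*0) = (√2*(I*√5))*(-3 + 0 + 0) = (I*√10)*(-3) = -3*I*√10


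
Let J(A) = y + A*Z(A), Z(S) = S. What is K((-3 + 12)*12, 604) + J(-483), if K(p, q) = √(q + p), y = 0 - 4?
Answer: 233285 + 2*√178 ≈ 2.3331e+5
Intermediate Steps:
y = -4
K(p, q) = √(p + q)
J(A) = -4 + A² (J(A) = -4 + A*A = -4 + A²)
K((-3 + 12)*12, 604) + J(-483) = √((-3 + 12)*12 + 604) + (-4 + (-483)²) = √(9*12 + 604) + (-4 + 233289) = √(108 + 604) + 233285 = √712 + 233285 = 2*√178 + 233285 = 233285 + 2*√178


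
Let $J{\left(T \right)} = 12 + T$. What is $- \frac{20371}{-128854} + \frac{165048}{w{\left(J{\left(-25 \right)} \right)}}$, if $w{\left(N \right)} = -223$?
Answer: $- \frac{21262552259}{28734442} \approx -739.97$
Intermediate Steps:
$- \frac{20371}{-128854} + \frac{165048}{w{\left(J{\left(-25 \right)} \right)}} = - \frac{20371}{-128854} + \frac{165048}{-223} = \left(-20371\right) \left(- \frac{1}{128854}\right) + 165048 \left(- \frac{1}{223}\right) = \frac{20371}{128854} - \frac{165048}{223} = - \frac{21262552259}{28734442}$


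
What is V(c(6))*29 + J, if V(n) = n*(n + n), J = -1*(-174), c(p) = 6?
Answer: 2262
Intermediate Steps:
J = 174
V(n) = 2*n² (V(n) = n*(2*n) = 2*n²)
V(c(6))*29 + J = (2*6²)*29 + 174 = (2*36)*29 + 174 = 72*29 + 174 = 2088 + 174 = 2262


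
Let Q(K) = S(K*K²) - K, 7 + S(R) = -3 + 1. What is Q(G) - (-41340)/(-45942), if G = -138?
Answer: 75451/589 ≈ 128.10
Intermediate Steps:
S(R) = -9 (S(R) = -7 + (-3 + 1) = -7 - 2 = -9)
Q(K) = -9 - K
Q(G) - (-41340)/(-45942) = (-9 - 1*(-138)) - (-41340)/(-45942) = (-9 + 138) - (-41340)*(-1)/45942 = 129 - 1*530/589 = 129 - 530/589 = 75451/589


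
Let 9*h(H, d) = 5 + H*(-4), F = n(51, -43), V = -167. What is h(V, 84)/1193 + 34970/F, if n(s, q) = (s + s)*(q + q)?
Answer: -61594889/15697494 ≈ -3.9239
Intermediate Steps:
n(s, q) = 4*q*s (n(s, q) = (2*s)*(2*q) = 4*q*s)
F = -8772 (F = 4*(-43)*51 = -8772)
h(H, d) = 5/9 - 4*H/9 (h(H, d) = (5 + H*(-4))/9 = (5 - 4*H)/9 = 5/9 - 4*H/9)
h(V, 84)/1193 + 34970/F = (5/9 - 4/9*(-167))/1193 + 34970/(-8772) = (5/9 + 668/9)*(1/1193) + 34970*(-1/8772) = (673/9)*(1/1193) - 17485/4386 = 673/10737 - 17485/4386 = -61594889/15697494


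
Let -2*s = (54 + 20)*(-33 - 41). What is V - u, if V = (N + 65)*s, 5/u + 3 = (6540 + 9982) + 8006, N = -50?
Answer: 201448349/4905 ≈ 41070.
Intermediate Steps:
s = 2738 (s = -(54 + 20)*(-33 - 41)/2 = -37*(-74) = -½*(-5476) = 2738)
u = 1/4905 (u = 5/(-3 + ((6540 + 9982) + 8006)) = 5/(-3 + (16522 + 8006)) = 5/(-3 + 24528) = 5/24525 = 5*(1/24525) = 1/4905 ≈ 0.00020387)
V = 41070 (V = (-50 + 65)*2738 = 15*2738 = 41070)
V - u = 41070 - 1*1/4905 = 41070 - 1/4905 = 201448349/4905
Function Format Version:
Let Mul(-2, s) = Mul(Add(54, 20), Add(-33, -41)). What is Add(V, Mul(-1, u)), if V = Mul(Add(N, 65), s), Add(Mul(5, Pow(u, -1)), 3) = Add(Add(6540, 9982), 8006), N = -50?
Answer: Rational(201448349, 4905) ≈ 41070.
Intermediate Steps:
s = 2738 (s = Mul(Rational(-1, 2), Mul(Add(54, 20), Add(-33, -41))) = Mul(Rational(-1, 2), Mul(74, -74)) = Mul(Rational(-1, 2), -5476) = 2738)
u = Rational(1, 4905) (u = Mul(5, Pow(Add(-3, Add(Add(6540, 9982), 8006)), -1)) = Mul(5, Pow(Add(-3, Add(16522, 8006)), -1)) = Mul(5, Pow(Add(-3, 24528), -1)) = Mul(5, Pow(24525, -1)) = Mul(5, Rational(1, 24525)) = Rational(1, 4905) ≈ 0.00020387)
V = 41070 (V = Mul(Add(-50, 65), 2738) = Mul(15, 2738) = 41070)
Add(V, Mul(-1, u)) = Add(41070, Mul(-1, Rational(1, 4905))) = Add(41070, Rational(-1, 4905)) = Rational(201448349, 4905)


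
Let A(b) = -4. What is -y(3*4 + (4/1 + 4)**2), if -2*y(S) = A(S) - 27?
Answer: -31/2 ≈ -15.500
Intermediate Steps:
y(S) = 31/2 (y(S) = -(-4 - 27)/2 = -1/2*(-31) = 31/2)
-y(3*4 + (4/1 + 4)**2) = -1*31/2 = -31/2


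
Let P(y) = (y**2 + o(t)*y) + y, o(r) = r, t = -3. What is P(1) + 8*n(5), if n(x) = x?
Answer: 39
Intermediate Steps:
P(y) = y**2 - 2*y (P(y) = (y**2 - 3*y) + y = y**2 - 2*y)
P(1) + 8*n(5) = 1*(-2 + 1) + 8*5 = 1*(-1) + 40 = -1 + 40 = 39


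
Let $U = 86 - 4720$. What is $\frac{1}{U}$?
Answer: $- \frac{1}{4634} \approx -0.0002158$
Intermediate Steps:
$U = -4634$ ($U = 86 - 4720 = -4634$)
$\frac{1}{U} = \frac{1}{-4634} = - \frac{1}{4634}$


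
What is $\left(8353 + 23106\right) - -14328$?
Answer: $45787$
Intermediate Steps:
$\left(8353 + 23106\right) - -14328 = 31459 + 14328 = 45787$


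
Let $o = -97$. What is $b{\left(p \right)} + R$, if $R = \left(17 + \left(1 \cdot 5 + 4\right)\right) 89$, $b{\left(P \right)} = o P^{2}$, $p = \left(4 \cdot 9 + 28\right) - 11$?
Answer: $-270159$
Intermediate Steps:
$p = 53$ ($p = \left(36 + 28\right) - 11 = 64 - 11 = 53$)
$b{\left(P \right)} = - 97 P^{2}$
$R = 2314$ ($R = \left(17 + \left(5 + 4\right)\right) 89 = \left(17 + 9\right) 89 = 26 \cdot 89 = 2314$)
$b{\left(p \right)} + R = - 97 \cdot 53^{2} + 2314 = \left(-97\right) 2809 + 2314 = -272473 + 2314 = -270159$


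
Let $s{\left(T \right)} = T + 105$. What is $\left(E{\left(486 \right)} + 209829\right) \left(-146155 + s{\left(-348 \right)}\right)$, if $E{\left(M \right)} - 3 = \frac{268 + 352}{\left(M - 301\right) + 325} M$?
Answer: $- \frac{523693168824}{17} \approx -3.0805 \cdot 10^{10}$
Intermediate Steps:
$s{\left(T \right)} = 105 + T$
$E{\left(M \right)} = 3 + \frac{620 M}{24 + M}$ ($E{\left(M \right)} = 3 + \frac{268 + 352}{\left(M - 301\right) + 325} M = 3 + \frac{620}{\left(-301 + M\right) + 325} M = 3 + \frac{620}{24 + M} M = 3 + \frac{620 M}{24 + M}$)
$\left(E{\left(486 \right)} + 209829\right) \left(-146155 + s{\left(-348 \right)}\right) = \left(\frac{72 + 623 \cdot 486}{24 + 486} + 209829\right) \left(-146155 + \left(105 - 348\right)\right) = \left(\frac{72 + 302778}{510} + 209829\right) \left(-146155 - 243\right) = \left(\frac{1}{510} \cdot 302850 + 209829\right) \left(-146398\right) = \left(\frac{10095}{17} + 209829\right) \left(-146398\right) = \frac{3577188}{17} \left(-146398\right) = - \frac{523693168824}{17}$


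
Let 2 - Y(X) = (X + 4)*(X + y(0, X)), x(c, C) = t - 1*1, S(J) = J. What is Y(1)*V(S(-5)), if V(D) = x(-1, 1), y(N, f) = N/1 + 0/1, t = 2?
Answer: -3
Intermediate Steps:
y(N, f) = N (y(N, f) = N*1 + 0*1 = N + 0 = N)
x(c, C) = 1 (x(c, C) = 2 - 1*1 = 2 - 1 = 1)
Y(X) = 2 - X*(4 + X) (Y(X) = 2 - (X + 4)*(X + 0) = 2 - (4 + X)*X = 2 - X*(4 + X))
V(D) = 1
Y(1)*V(S(-5)) = (2 - 1*1**2 - 4*1)*1 = (2 - 1*1 - 4)*1 = (2 - 1 - 4)*1 = -3*1 = -3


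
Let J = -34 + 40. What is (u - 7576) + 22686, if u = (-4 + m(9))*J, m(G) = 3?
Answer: 15104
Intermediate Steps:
J = 6
u = -6 (u = (-4 + 3)*6 = -1*6 = -6)
(u - 7576) + 22686 = (-6 - 7576) + 22686 = -7582 + 22686 = 15104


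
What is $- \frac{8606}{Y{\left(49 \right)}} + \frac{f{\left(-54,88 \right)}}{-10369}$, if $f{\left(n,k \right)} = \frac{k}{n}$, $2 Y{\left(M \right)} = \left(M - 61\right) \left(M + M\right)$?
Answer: $\frac{401564575}{27436374} \approx 14.636$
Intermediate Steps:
$Y{\left(M \right)} = M \left(-61 + M\right)$ ($Y{\left(M \right)} = \frac{\left(M - 61\right) \left(M + M\right)}{2} = \frac{\left(-61 + M\right) 2 M}{2} = \frac{2 M \left(-61 + M\right)}{2} = M \left(-61 + M\right)$)
$- \frac{8606}{Y{\left(49 \right)}} + \frac{f{\left(-54,88 \right)}}{-10369} = - \frac{8606}{49 \left(-61 + 49\right)} + \frac{88 \frac{1}{-54}}{-10369} = - \frac{8606}{49 \left(-12\right)} + 88 \left(- \frac{1}{54}\right) \left(- \frac{1}{10369}\right) = - \frac{8606}{-588} - - \frac{44}{279963} = \left(-8606\right) \left(- \frac{1}{588}\right) + \frac{44}{279963} = \frac{4303}{294} + \frac{44}{279963} = \frac{401564575}{27436374}$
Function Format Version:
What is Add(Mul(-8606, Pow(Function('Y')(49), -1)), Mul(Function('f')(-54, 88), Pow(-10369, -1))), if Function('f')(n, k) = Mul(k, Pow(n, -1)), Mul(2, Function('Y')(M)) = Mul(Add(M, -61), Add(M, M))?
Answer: Rational(401564575, 27436374) ≈ 14.636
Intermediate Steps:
Function('Y')(M) = Mul(M, Add(-61, M)) (Function('Y')(M) = Mul(Rational(1, 2), Mul(Add(M, -61), Add(M, M))) = Mul(Rational(1, 2), Mul(Add(-61, M), Mul(2, M))) = Mul(Rational(1, 2), Mul(2, M, Add(-61, M))) = Mul(M, Add(-61, M)))
Add(Mul(-8606, Pow(Function('Y')(49), -1)), Mul(Function('f')(-54, 88), Pow(-10369, -1))) = Add(Mul(-8606, Pow(Mul(49, Add(-61, 49)), -1)), Mul(Mul(88, Pow(-54, -1)), Pow(-10369, -1))) = Add(Mul(-8606, Pow(Mul(49, -12), -1)), Mul(Mul(88, Rational(-1, 54)), Rational(-1, 10369))) = Add(Mul(-8606, Pow(-588, -1)), Mul(Rational(-44, 27), Rational(-1, 10369))) = Add(Mul(-8606, Rational(-1, 588)), Rational(44, 279963)) = Add(Rational(4303, 294), Rational(44, 279963)) = Rational(401564575, 27436374)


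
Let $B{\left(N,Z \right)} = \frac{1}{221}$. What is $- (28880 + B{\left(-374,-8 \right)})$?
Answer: $- \frac{6382481}{221} \approx -28880.0$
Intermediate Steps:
$B{\left(N,Z \right)} = \frac{1}{221}$
$- (28880 + B{\left(-374,-8 \right)}) = - (28880 + \frac{1}{221}) = \left(-1\right) \frac{6382481}{221} = - \frac{6382481}{221}$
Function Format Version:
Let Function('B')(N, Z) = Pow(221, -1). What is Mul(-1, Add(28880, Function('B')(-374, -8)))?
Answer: Rational(-6382481, 221) ≈ -28880.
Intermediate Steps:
Function('B')(N, Z) = Rational(1, 221)
Mul(-1, Add(28880, Function('B')(-374, -8))) = Mul(-1, Add(28880, Rational(1, 221))) = Mul(-1, Rational(6382481, 221)) = Rational(-6382481, 221)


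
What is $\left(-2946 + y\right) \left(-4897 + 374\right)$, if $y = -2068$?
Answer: $22678322$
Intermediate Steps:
$\left(-2946 + y\right) \left(-4897 + 374\right) = \left(-2946 - 2068\right) \left(-4897 + 374\right) = \left(-5014\right) \left(-4523\right) = 22678322$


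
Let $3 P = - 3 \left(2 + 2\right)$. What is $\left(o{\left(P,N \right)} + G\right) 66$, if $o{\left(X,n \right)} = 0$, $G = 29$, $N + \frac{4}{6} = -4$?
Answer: $1914$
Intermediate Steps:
$N = - \frac{14}{3}$ ($N = - \frac{2}{3} - 4 = - \frac{14}{3} \approx -4.6667$)
$P = -4$ ($P = \frac{\left(-3\right) \left(2 + 2\right)}{3} = \frac{\left(-3\right) 4}{3} = \frac{1}{3} \left(-12\right) = -4$)
$\left(o{\left(P,N \right)} + G\right) 66 = \left(0 + 29\right) 66 = 29 \cdot 66 = 1914$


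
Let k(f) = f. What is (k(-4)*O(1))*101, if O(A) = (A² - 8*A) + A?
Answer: 2424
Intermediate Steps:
O(A) = A² - 7*A
(k(-4)*O(1))*101 = -4*(-7 + 1)*101 = -4*(-6)*101 = 24*101 = 2424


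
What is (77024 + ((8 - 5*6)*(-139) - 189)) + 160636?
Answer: 240529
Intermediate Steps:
(77024 + ((8 - 5*6)*(-139) - 189)) + 160636 = (77024 + ((8 - 30)*(-139) - 189)) + 160636 = (77024 + (-22*(-139) - 189)) + 160636 = (77024 + (3058 - 189)) + 160636 = (77024 + 2869) + 160636 = 79893 + 160636 = 240529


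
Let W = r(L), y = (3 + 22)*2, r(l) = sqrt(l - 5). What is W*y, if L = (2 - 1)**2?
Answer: 100*I ≈ 100.0*I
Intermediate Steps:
L = 1 (L = 1**2 = 1)
r(l) = sqrt(-5 + l)
y = 50 (y = 25*2 = 50)
W = 2*I (W = sqrt(-5 + 1) = sqrt(-4) = 2*I ≈ 2.0*I)
W*y = (2*I)*50 = 100*I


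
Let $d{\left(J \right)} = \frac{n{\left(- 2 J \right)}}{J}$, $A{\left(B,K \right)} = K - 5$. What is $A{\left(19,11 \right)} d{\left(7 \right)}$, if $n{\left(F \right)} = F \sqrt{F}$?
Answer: $- 12 i \sqrt{14} \approx - 44.9 i$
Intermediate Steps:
$n{\left(F \right)} = F^{\frac{3}{2}}$
$A{\left(B,K \right)} = -5 + K$
$d{\left(J \right)} = \frac{2 \sqrt{2} \left(- J\right)^{\frac{3}{2}}}{J}$ ($d{\left(J \right)} = \frac{\left(- 2 J\right)^{\frac{3}{2}}}{J} = \frac{2 \sqrt{2} \left(- J\right)^{\frac{3}{2}}}{J}$)
$A{\left(19,11 \right)} d{\left(7 \right)} = \left(-5 + 11\right) \left(- 2 \sqrt{2} \sqrt{\left(-1\right) 7}\right) = 6 \left(- 2 \sqrt{2} \sqrt{-7}\right) = 6 \left(- 2 \sqrt{2} i \sqrt{7}\right) = 6 \left(- 2 i \sqrt{14}\right) = - 12 i \sqrt{14}$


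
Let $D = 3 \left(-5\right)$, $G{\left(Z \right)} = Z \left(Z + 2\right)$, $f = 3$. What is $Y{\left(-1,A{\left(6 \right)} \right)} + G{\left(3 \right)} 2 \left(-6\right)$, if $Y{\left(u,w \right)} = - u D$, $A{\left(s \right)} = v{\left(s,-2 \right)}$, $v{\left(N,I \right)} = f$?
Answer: $-195$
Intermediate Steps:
$G{\left(Z \right)} = Z \left(2 + Z\right)$
$v{\left(N,I \right)} = 3$
$A{\left(s \right)} = 3$
$D = -15$
$Y{\left(u,w \right)} = 15 u$ ($Y{\left(u,w \right)} = - u \left(-15\right) = 15 u$)
$Y{\left(-1,A{\left(6 \right)} \right)} + G{\left(3 \right)} 2 \left(-6\right) = 15 \left(-1\right) + 3 \left(2 + 3\right) 2 \left(-6\right) = -15 + 3 \cdot 5 \left(-12\right) = -15 + 15 \left(-12\right) = -15 - 180 = -195$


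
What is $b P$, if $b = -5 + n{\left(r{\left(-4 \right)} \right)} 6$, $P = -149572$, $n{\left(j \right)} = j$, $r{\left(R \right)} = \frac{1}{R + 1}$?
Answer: $1047004$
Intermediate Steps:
$r{\left(R \right)} = \frac{1}{1 + R}$
$b = -7$ ($b = -5 + \frac{1}{1 - 4} \cdot 6 = -5 + \frac{1}{-3} \cdot 6 = -5 - 2 = -7$)
$b P = \left(-7\right) \left(-149572\right) = 1047004$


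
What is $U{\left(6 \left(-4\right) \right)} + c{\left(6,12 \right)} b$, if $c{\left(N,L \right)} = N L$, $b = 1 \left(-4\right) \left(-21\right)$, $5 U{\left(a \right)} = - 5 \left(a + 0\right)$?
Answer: $6072$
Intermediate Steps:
$U{\left(a \right)} = - a$ ($U{\left(a \right)} = \frac{\left(-5\right) \left(a + 0\right)}{5} = \frac{\left(-5\right) a}{5} = - a$)
$b = 84$ ($b = \left(-4\right) \left(-21\right) = 84$)
$c{\left(N,L \right)} = L N$
$U{\left(6 \left(-4\right) \right)} + c{\left(6,12 \right)} b = - 6 \left(-4\right) + 12 \cdot 6 \cdot 84 = \left(-1\right) \left(-24\right) + 72 \cdot 84 = 24 + 6048 = 6072$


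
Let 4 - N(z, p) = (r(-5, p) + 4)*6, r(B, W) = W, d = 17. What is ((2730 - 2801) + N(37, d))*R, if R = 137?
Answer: -26441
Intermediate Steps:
N(z, p) = -20 - 6*p (N(z, p) = 4 - (p + 4)*6 = 4 - (4 + p)*6 = 4 - (24 + 6*p) = 4 + (-24 - 6*p) = -20 - 6*p)
((2730 - 2801) + N(37, d))*R = ((2730 - 2801) + (-20 - 6*17))*137 = (-71 + (-20 - 102))*137 = (-71 - 122)*137 = -193*137 = -26441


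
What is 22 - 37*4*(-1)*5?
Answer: 762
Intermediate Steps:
22 - 37*4*(-1)*5 = 22 - (-148)*5 = 22 - 37*(-20) = 22 + 740 = 762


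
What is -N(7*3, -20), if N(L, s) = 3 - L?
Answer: 18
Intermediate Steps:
-N(7*3, -20) = -(3 - 7*3) = -(3 - 1*21) = -(3 - 21) = -1*(-18) = 18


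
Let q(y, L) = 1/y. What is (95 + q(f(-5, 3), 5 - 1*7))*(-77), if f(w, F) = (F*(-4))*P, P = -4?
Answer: -351197/48 ≈ -7316.6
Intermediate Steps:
f(w, F) = 16*F (f(w, F) = (F*(-4))*(-4) = -4*F*(-4) = 16*F)
(95 + q(f(-5, 3), 5 - 1*7))*(-77) = (95 + 1/(16*3))*(-77) = (95 + 1/48)*(-77) = (4561/48)*(-77) = -351197/48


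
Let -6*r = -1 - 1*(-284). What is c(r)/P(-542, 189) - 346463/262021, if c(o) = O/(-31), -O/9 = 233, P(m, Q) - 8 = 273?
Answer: -2468581156/2282464931 ≈ -1.0815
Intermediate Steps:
P(m, Q) = 281 (P(m, Q) = 8 + 273 = 281)
O = -2097 (O = -9*233 = -2097)
r = -283/6 (r = -(-1 - 1*(-284))/6 = -(-1 + 284)/6 = -⅙*283 = -283/6 ≈ -47.167)
c(o) = 2097/31 (c(o) = -2097/(-31) = -2097*(-1/31) = 2097/31)
c(r)/P(-542, 189) - 346463/262021 = (2097/31)/281 - 346463/262021 = (2097/31)*(1/281) - 346463*1/262021 = 2097/8711 - 346463/262021 = -2468581156/2282464931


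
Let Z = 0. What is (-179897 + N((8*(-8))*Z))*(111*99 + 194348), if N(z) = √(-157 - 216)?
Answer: -36939510289 + 205337*I*√373 ≈ -3.6939e+10 + 3.9657e+6*I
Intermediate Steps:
N(z) = I*√373 (N(z) = √(-373) = I*√373)
(-179897 + N((8*(-8))*Z))*(111*99 + 194348) = (-179897 + I*√373)*(111*99 + 194348) = (-179897 + I*√373)*(10989 + 194348) = (-179897 + I*√373)*205337 = -36939510289 + 205337*I*√373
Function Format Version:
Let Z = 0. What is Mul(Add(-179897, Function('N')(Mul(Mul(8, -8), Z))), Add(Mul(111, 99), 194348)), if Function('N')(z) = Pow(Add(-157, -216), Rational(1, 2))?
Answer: Add(-36939510289, Mul(205337, I, Pow(373, Rational(1, 2)))) ≈ Add(-3.6939e+10, Mul(3.9657e+6, I))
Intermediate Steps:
Function('N')(z) = Mul(I, Pow(373, Rational(1, 2))) (Function('N')(z) = Pow(-373, Rational(1, 2)) = Mul(I, Pow(373, Rational(1, 2))))
Mul(Add(-179897, Function('N')(Mul(Mul(8, -8), Z))), Add(Mul(111, 99), 194348)) = Mul(Add(-179897, Mul(I, Pow(373, Rational(1, 2)))), Add(Mul(111, 99), 194348)) = Mul(Add(-179897, Mul(I, Pow(373, Rational(1, 2)))), Add(10989, 194348)) = Mul(Add(-179897, Mul(I, Pow(373, Rational(1, 2)))), 205337) = Add(-36939510289, Mul(205337, I, Pow(373, Rational(1, 2))))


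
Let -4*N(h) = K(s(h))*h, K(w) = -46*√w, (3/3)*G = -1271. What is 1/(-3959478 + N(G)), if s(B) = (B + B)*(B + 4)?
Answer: 7918956/1344805094104205 - 29233*√3220714/1344805094104205 ≈ -3.3123e-8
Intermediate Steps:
s(B) = 2*B*(4 + B) (s(B) = (2*B)*(4 + B) = 2*B*(4 + B))
G = -1271
N(h) = 23*h*√2*√(h*(4 + h))/2 (N(h) = -(-46*√2*√(h*(4 + h)))*h/4 = -(-23)*h*√2*√(h*(4 + h))/2 = 23*h*√2*√(h*(4 + h))/2)
1/(-3959478 + N(G)) = 1/(-3959478 + (23/2)*(-1271)*√2*√(-1271*(4 - 1271))) = 1/(-3959478 + (23/2)*(-1271)*√2*√(-1271*(-1267))) = 1/(-3959478 + (23/2)*(-1271)*√2*√1610357) = 1/(-3959478 - 29233*√3220714/2)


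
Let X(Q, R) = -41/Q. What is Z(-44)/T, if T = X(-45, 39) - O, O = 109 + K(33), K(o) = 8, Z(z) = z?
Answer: 495/1306 ≈ 0.37902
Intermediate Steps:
O = 117 (O = 109 + 8 = 117)
T = -5224/45 (T = -41/(-45) - 1*117 = -41*(-1/45) - 117 = 41/45 - 117 = -5224/45 ≈ -116.09)
Z(-44)/T = -44/(-5224/45) = -44*(-45/5224) = 495/1306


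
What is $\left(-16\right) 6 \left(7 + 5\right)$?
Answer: $-1152$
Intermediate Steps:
$\left(-16\right) 6 \left(7 + 5\right) = \left(-96\right) 12 = -1152$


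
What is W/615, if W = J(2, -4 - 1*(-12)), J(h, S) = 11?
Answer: 11/615 ≈ 0.017886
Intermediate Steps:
W = 11
W/615 = 11/615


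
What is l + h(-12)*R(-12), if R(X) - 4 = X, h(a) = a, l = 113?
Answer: 209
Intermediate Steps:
R(X) = 4 + X
l + h(-12)*R(-12) = 113 - 12*(4 - 12) = 113 - 12*(-8) = 113 + 96 = 209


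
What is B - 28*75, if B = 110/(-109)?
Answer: -229010/109 ≈ -2101.0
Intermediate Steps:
B = -110/109 (B = 110*(-1/109) = -110/109 ≈ -1.0092)
B - 28*75 = -110/109 - 28*75 = -110/109 - 2100 = -229010/109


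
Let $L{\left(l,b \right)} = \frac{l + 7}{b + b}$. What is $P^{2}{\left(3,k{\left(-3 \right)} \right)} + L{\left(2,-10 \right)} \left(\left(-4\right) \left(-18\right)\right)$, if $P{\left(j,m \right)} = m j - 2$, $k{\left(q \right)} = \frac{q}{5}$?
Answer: $- \frac{449}{25} \approx -17.96$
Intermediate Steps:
$k{\left(q \right)} = \frac{q}{5}$ ($k{\left(q \right)} = q \frac{1}{5} = \frac{q}{5}$)
$L{\left(l,b \right)} = \frac{7 + l}{2 b}$
$P{\left(j,m \right)} = -2 + j m$ ($P{\left(j,m \right)} = j m - 2 = -2 + j m$)
$P^{2}{\left(3,k{\left(-3 \right)} \right)} + L{\left(2,-10 \right)} \left(\left(-4\right) \left(-18\right)\right) = \left(-2 + 3 \cdot \frac{1}{5} \left(-3\right)\right)^{2} + \frac{7 + 2}{2 \left(-10\right)} \left(\left(-4\right) \left(-18\right)\right) = \left(-2 + 3 \left(- \frac{3}{5}\right)\right)^{2} + \frac{1}{2} \left(- \frac{1}{10}\right) 9 \cdot 72 = \left(-2 - \frac{9}{5}\right)^{2} - \frac{162}{5} = \left(- \frac{19}{5}\right)^{2} - \frac{162}{5} = \frac{361}{25} - \frac{162}{5} = - \frac{449}{25}$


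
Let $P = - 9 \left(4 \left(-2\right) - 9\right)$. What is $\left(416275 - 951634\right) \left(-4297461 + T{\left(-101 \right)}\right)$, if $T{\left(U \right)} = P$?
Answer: $2300602513572$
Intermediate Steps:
$P = 153$ ($P = - 9 \left(-8 - 9\right) = \left(-9\right) \left(-17\right) = 153$)
$T{\left(U \right)} = 153$
$\left(416275 - 951634\right) \left(-4297461 + T{\left(-101 \right)}\right) = \left(416275 - 951634\right) \left(-4297461 + 153\right) = \left(-535359\right) \left(-4297308\right) = 2300602513572$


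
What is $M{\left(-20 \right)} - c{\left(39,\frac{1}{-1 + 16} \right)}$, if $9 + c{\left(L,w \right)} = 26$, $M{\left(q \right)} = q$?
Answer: $-37$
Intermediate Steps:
$c{\left(L,w \right)} = 17$ ($c{\left(L,w \right)} = -9 + 26 = 17$)
$M{\left(-20 \right)} - c{\left(39,\frac{1}{-1 + 16} \right)} = -20 - 17 = -37$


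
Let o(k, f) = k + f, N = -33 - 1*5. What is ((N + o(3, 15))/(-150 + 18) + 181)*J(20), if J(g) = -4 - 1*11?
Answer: -29890/11 ≈ -2717.3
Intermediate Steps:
N = -38 (N = -33 - 5 = -38)
o(k, f) = f + k
J(g) = -15 (J(g) = -4 - 11 = -15)
((N + o(3, 15))/(-150 + 18) + 181)*J(20) = ((-38 + (15 + 3))/(-150 + 18) + 181)*(-15) = ((-38 + 18)/(-132) + 181)*(-15) = (-20*(-1/132) + 181)*(-15) = (5/33 + 181)*(-15) = (5978/33)*(-15) = -29890/11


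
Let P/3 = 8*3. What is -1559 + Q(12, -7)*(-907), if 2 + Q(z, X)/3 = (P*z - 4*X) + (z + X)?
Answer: -2436854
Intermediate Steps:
P = 72 (P = 3*(8*3) = 3*24 = 72)
Q(z, X) = -6 - 9*X + 219*z (Q(z, X) = -6 + 3*((72*z - 4*X) + (z + X)) = -6 + 3*((-4*X + 72*z) + (X + z)) = -6 + 3*(-3*X + 73*z) = -6 + (-9*X + 219*z) = -6 - 9*X + 219*z)
-1559 + Q(12, -7)*(-907) = -1559 + (-6 - 9*(-7) + 219*12)*(-907) = -1559 + (-6 + 63 + 2628)*(-907) = -1559 + 2685*(-907) = -1559 - 2435295 = -2436854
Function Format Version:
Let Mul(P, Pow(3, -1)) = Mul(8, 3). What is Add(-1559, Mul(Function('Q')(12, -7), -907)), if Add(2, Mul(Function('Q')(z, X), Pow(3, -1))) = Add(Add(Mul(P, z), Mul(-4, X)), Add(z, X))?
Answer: -2436854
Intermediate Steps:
P = 72 (P = Mul(3, Mul(8, 3)) = Mul(3, 24) = 72)
Function('Q')(z, X) = Add(-6, Mul(-9, X), Mul(219, z)) (Function('Q')(z, X) = Add(-6, Mul(3, Add(Add(Mul(72, z), Mul(-4, X)), Add(z, X)))) = Add(-6, Mul(3, Add(Add(Mul(-4, X), Mul(72, z)), Add(X, z)))) = Add(-6, Mul(3, Add(Mul(-3, X), Mul(73, z)))) = Add(-6, Add(Mul(-9, X), Mul(219, z))) = Add(-6, Mul(-9, X), Mul(219, z)))
Add(-1559, Mul(Function('Q')(12, -7), -907)) = Add(-1559, Mul(Add(-6, Mul(-9, -7), Mul(219, 12)), -907)) = Add(-1559, Mul(Add(-6, 63, 2628), -907)) = Add(-1559, Mul(2685, -907)) = Add(-1559, -2435295) = -2436854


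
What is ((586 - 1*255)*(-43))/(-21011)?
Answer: 14233/21011 ≈ 0.67741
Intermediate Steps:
((586 - 1*255)*(-43))/(-21011) = ((586 - 255)*(-43))*(-1/21011) = (331*(-43))*(-1/21011) = -14233*(-1/21011) = 14233/21011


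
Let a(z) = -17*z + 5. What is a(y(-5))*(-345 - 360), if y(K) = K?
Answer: -63450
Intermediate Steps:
a(z) = 5 - 17*z
a(y(-5))*(-345 - 360) = (5 - 17*(-5))*(-345 - 360) = (5 + 85)*(-705) = 90*(-705) = -63450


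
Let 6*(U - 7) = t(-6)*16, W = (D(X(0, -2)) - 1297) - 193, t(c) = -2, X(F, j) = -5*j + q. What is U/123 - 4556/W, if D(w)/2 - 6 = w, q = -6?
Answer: 281419/90405 ≈ 3.1129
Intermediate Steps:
X(F, j) = -6 - 5*j (X(F, j) = -5*j - 6 = -6 - 5*j)
D(w) = 12 + 2*w
W = -1470 (W = ((12 + 2*(-6 - 5*(-2))) - 1297) - 193 = ((12 + 2*(-6 + 10)) - 1297) - 193 = ((12 + 2*4) - 1297) - 193 = ((12 + 8) - 1297) - 193 = (20 - 1297) - 193 = -1277 - 193 = -1470)
U = 5/3 (U = 7 + (-2*16)/6 = 7 + (1/6)*(-32) = 7 - 16/3 = 5/3 ≈ 1.6667)
U/123 - 4556/W = (5/3)/123 - 4556/(-1470) = (5/3)*(1/123) - 4556*(-1/1470) = 5/369 + 2278/735 = 281419/90405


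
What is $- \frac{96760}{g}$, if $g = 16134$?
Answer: $- \frac{48380}{8067} \approx -5.9973$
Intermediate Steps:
$- \frac{96760}{g} = - \frac{96760}{16134} = \left(-96760\right) \frac{1}{16134} = - \frac{48380}{8067}$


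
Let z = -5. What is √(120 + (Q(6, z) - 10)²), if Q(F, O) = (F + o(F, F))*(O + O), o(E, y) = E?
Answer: 2*√4255 ≈ 130.46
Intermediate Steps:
Q(F, O) = 4*F*O (Q(F, O) = (F + F)*(O + O) = (2*F)*(2*O) = 4*F*O)
√(120 + (Q(6, z) - 10)²) = √(120 + (4*6*(-5) - 10)²) = √(120 + (-120 - 10)²) = √(120 + (-130)²) = √(120 + 16900) = √17020 = 2*√4255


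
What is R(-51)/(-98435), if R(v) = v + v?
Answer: 102/98435 ≈ 0.0010362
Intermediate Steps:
R(v) = 2*v
R(-51)/(-98435) = (2*(-51))/(-98435) = -102*(-1/98435) = 102/98435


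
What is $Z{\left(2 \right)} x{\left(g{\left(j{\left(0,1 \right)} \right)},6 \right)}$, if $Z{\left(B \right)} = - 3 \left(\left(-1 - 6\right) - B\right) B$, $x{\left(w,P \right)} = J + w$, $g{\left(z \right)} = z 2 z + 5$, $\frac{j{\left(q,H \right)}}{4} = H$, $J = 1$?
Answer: $2052$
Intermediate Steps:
$j{\left(q,H \right)} = 4 H$
$g{\left(z \right)} = 5 + 2 z^{2}$ ($g{\left(z \right)} = 2 z^{2} + 5 = 5 + 2 z^{2}$)
$x{\left(w,P \right)} = 1 + w$
$Z{\left(B \right)} = B \left(21 + 3 B\right)$ ($Z{\left(B \right)} = - 3 \left(\left(-1 - 6\right) - B\right) B = - 3 \left(-7 - B\right) B = \left(21 + 3 B\right) B = B \left(21 + 3 B\right)$)
$Z{\left(2 \right)} x{\left(g{\left(j{\left(0,1 \right)} \right)},6 \right)} = 3 \cdot 2 \left(7 + 2\right) \left(1 + \left(5 + 2 \left(4 \cdot 1\right)^{2}\right)\right) = 3 \cdot 2 \cdot 9 \left(1 + \left(5 + 2 \cdot 4^{2}\right)\right) = 54 \left(1 + \left(5 + 2 \cdot 16\right)\right) = 54 \left(1 + \left(5 + 32\right)\right) = 54 \left(1 + 37\right) = 54 \cdot 38 = 2052$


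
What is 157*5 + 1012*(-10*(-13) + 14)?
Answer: 146513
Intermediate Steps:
157*5 + 1012*(-10*(-13) + 14) = 785 + 1012*(130 + 14) = 785 + 1012*144 = 785 + 145728 = 146513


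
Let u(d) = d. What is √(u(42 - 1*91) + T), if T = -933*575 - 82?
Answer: I*√536606 ≈ 732.53*I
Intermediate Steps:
T = -536557 (T = -536475 - 82 = -536557)
√(u(42 - 1*91) + T) = √((42 - 1*91) - 536557) = √((42 - 91) - 536557) = √(-49 - 536557) = √(-536606) = I*√536606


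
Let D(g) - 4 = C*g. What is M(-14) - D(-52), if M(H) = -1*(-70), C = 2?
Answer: 170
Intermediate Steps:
M(H) = 70
D(g) = 4 + 2*g
M(-14) - D(-52) = 70 - (4 + 2*(-52)) = 70 - (4 - 104) = 70 - 1*(-100) = 70 + 100 = 170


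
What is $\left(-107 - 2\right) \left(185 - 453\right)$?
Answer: $29212$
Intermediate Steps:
$\left(-107 - 2\right) \left(185 - 453\right) = \left(-107 - 2\right) \left(-268\right) = \left(-109\right) \left(-268\right) = 29212$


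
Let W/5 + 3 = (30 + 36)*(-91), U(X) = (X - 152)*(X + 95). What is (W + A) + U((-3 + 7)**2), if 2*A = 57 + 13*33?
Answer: -44898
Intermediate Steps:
A = 243 (A = (57 + 13*33)/2 = (57 + 429)/2 = (1/2)*486 = 243)
U(X) = (-152 + X)*(95 + X)
W = -30045 (W = -15 + 5*((30 + 36)*(-91)) = -15 + 5*(66*(-91)) = -15 + 5*(-6006) = -15 - 30030 = -30045)
(W + A) + U((-3 + 7)**2) = (-30045 + 243) + (-14440 + ((-3 + 7)**2)**2 - 57*(-3 + 7)**2) = -29802 + (-14440 + (4**2)**2 - 57*4**2) = -29802 + (-14440 + 16**2 - 57*16) = -29802 + (-14440 + 256 - 912) = -29802 - 15096 = -44898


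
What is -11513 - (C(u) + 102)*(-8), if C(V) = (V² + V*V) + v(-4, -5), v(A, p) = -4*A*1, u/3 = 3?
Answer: -9273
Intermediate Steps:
u = 9 (u = 3*3 = 9)
v(A, p) = -4*A
C(V) = 16 + 2*V² (C(V) = (V² + V*V) - 4*(-4) = (V² + V²) + 16 = 2*V² + 16 = 16 + 2*V²)
-11513 - (C(u) + 102)*(-8) = -11513 - ((16 + 2*9²) + 102)*(-8) = -11513 - ((16 + 2*81) + 102)*(-8) = -11513 - ((16 + 162) + 102)*(-8) = -11513 - (178 + 102)*(-8) = -11513 - 280*(-8) = -11513 - 1*(-2240) = -11513 + 2240 = -9273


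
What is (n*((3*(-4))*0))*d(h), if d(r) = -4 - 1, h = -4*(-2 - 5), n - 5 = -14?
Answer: 0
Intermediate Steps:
n = -9 (n = 5 - 14 = -9)
h = 28 (h = -4*(-7) = 28)
d(r) = -5
(n*((3*(-4))*0))*d(h) = -9*3*(-4)*0*(-5) = -(-108)*0*(-5) = -9*0*(-5) = 0*(-5) = 0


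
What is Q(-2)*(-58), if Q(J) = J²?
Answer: -232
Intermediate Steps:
Q(-2)*(-58) = (-2)²*(-58) = 4*(-58) = -232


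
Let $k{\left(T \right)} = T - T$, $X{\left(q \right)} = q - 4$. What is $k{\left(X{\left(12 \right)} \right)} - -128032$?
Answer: $128032$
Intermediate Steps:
$X{\left(q \right)} = -4 + q$ ($X{\left(q \right)} = q - 4 = -4 + q$)
$k{\left(T \right)} = 0$
$k{\left(X{\left(12 \right)} \right)} - -128032 = 0 - -128032 = 0 + 128032 = 128032$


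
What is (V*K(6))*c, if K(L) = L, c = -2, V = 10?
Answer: -120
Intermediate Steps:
(V*K(6))*c = (10*6)*(-2) = 60*(-2) = -120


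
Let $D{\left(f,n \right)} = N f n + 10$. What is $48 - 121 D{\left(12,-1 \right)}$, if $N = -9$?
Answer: $-14230$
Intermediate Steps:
$D{\left(f,n \right)} = 10 - 9 f n$ ($D{\left(f,n \right)} = - 9 f n + 10 = 10 - 9 f n$)
$48 - 121 D{\left(12,-1 \right)} = 48 - 121 \left(10 - 108 \left(-1\right)\right) = 48 - 121 \left(10 + 108\right) = 48 - 14278 = -14230$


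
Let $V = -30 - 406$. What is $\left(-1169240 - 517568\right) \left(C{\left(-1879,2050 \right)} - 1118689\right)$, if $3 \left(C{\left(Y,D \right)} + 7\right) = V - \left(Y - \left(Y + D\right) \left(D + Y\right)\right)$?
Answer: $1869772690144$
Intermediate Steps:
$V = -436$
$C{\left(Y,D \right)} = - \frac{457}{3} - \frac{Y}{3} + \frac{\left(D + Y\right)^{2}}{3}$ ($C{\left(Y,D \right)} = -7 + \frac{-436 - \left(Y - \left(Y + D\right) \left(D + Y\right)\right)}{3} = -7 + \frac{-436 - \left(Y - \left(D + Y\right) \left(D + Y\right)\right)}{3} = -7 + \frac{-436 - \left(Y - \left(D + Y\right)^{2}\right)}{3} = -7 + \frac{-436 + \left(D + Y\right)^{2} - Y}{3} = -7 - \left(\frac{436}{3} - \frac{\left(D + Y\right)^{2}}{3} + \frac{Y}{3}\right) = - \frac{457}{3} - \frac{Y}{3} + \frac{\left(D + Y\right)^{2}}{3}$)
$\left(-1169240 - 517568\right) \left(C{\left(-1879,2050 \right)} - 1118689\right) = \left(-1169240 - 517568\right) \left(\left(- \frac{457}{3} - - \frac{1879}{3} + \frac{\left(2050 - 1879\right)^{2}}{3}\right) - 1118689\right) = - 1686808 \left(\left(- \frac{457}{3} + \frac{1879}{3} + \frac{171^{2}}{3}\right) - 1118689\right) = - 1686808 \left(\left(- \frac{457}{3} + \frac{1879}{3} + \frac{1}{3} \cdot 29241\right) - 1118689\right) = - 1686808 \left(\left(- \frac{457}{3} + \frac{1879}{3} + 9747\right) - 1118689\right) = - 1686808 \left(10221 - 1118689\right) = \left(-1686808\right) \left(-1108468\right) = 1869772690144$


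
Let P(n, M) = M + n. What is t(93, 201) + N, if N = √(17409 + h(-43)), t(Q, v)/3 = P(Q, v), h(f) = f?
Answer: 882 + √17366 ≈ 1013.8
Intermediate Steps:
t(Q, v) = 3*Q + 3*v (t(Q, v) = 3*(v + Q) = 3*(Q + v) = 3*Q + 3*v)
N = √17366 (N = √(17409 - 43) = √17366 ≈ 131.78)
t(93, 201) + N = (3*93 + 3*201) + √17366 = (279 + 603) + √17366 = 882 + √17366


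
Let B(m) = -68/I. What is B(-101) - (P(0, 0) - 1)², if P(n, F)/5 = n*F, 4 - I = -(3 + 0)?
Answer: -75/7 ≈ -10.714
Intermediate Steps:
I = 7 (I = 4 - (-1)*(3 + 0) = 4 - (-1)*3 = 4 - 1*(-3) = 4 + 3 = 7)
P(n, F) = 5*F*n (P(n, F) = 5*(n*F) = 5*(F*n) = 5*F*n)
B(m) = -68/7
B(-101) - (P(0, 0) - 1)² = -68/7 - (5*0*0 - 1)² = -68/7 - (0 - 1)² = -68/7 - 1*(-1)² = -68/7 - 1*1 = -68/7 - 1 = -75/7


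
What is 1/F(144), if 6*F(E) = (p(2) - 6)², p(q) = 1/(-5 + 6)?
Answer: 6/25 ≈ 0.24000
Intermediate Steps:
p(q) = 1 (p(q) = 1/1 = 1)
F(E) = 25/6 (F(E) = (1 - 6)²/6 = (⅙)*(-5)² = (⅙)*25 = 25/6)
1/F(144) = 1/(25/6) = 6/25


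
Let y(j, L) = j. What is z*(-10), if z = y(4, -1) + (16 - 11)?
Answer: -90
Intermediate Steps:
z = 9 (z = 4 + (16 - 11) = 4 + 5 = 9)
z*(-10) = 9*(-10) = -90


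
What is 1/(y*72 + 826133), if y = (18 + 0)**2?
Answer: 1/849461 ≈ 1.1772e-6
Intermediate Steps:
y = 324 (y = 18**2 = 324)
1/(y*72 + 826133) = 1/(324*72 + 826133) = 1/(23328 + 826133) = 1/849461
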